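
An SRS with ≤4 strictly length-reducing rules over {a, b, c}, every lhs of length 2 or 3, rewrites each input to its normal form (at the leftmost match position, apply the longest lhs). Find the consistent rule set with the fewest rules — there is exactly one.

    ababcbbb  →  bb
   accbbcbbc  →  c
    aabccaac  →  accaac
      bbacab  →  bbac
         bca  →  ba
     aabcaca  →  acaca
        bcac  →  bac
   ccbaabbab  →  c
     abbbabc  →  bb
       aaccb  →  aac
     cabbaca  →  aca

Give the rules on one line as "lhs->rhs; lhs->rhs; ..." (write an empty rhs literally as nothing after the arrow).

  | ababcbbb => abcbbb => cbbb => bb
  | accbbcbbc => acbcbbc => acbbc => abc => c
  | aabccaac => accaac
  | bbacab => bbac

ab->; bc->b; cb->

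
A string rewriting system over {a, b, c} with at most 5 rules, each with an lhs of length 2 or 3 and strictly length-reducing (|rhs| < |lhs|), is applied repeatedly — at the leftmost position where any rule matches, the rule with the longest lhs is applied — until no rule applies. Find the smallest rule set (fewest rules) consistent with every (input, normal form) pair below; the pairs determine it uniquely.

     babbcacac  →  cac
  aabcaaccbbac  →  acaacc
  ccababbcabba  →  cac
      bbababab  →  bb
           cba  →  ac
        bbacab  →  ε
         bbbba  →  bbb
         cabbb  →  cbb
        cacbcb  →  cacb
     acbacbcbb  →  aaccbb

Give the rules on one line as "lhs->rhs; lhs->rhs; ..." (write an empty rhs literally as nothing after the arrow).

ab->; ba->; bc->; cba->ac

  | babbcacac => bbcacac => bacac => cac
  | aabcaaccbbac => acaaccbbac => acaaccbc => acaacc
  | ccababbcabba => ccabbcabba => ccbcabba => ccabba => ccba => cac
  | bbababab => bbabab => bbab => bb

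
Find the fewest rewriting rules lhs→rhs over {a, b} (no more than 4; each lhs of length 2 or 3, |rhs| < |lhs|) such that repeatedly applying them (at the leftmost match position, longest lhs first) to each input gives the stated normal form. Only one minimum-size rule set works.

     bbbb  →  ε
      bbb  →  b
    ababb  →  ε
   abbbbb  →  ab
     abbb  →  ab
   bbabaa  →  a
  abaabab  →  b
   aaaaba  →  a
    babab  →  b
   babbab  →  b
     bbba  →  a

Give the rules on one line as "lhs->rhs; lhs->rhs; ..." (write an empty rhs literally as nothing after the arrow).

  | bbbb => bb => ε
  | bbb => b
  | ababb => aabb => bb => ε
  | abbbbb => abbb => ab

aa->; ba->a; bb->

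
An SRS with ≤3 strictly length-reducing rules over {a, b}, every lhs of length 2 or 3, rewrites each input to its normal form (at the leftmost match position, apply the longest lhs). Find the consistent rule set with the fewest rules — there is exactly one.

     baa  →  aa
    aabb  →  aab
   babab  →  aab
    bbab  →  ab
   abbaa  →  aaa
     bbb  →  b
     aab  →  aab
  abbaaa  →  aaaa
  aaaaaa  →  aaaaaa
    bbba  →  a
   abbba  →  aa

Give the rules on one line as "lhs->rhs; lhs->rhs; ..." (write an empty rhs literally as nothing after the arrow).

ba->a; bb->b

  | baa => aa
  | aabb => aab
  | babab => abab => aab
  | bbab => bab => ab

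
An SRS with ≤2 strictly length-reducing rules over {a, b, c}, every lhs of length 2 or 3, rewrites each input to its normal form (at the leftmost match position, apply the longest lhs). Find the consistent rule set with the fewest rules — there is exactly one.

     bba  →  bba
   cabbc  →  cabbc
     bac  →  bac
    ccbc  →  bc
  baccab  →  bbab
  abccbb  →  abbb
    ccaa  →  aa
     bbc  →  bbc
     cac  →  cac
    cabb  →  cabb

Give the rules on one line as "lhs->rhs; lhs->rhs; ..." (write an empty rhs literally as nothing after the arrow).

acc->b; cc->

  | bba
  | cabbc
  | bac
  | ccbc => bc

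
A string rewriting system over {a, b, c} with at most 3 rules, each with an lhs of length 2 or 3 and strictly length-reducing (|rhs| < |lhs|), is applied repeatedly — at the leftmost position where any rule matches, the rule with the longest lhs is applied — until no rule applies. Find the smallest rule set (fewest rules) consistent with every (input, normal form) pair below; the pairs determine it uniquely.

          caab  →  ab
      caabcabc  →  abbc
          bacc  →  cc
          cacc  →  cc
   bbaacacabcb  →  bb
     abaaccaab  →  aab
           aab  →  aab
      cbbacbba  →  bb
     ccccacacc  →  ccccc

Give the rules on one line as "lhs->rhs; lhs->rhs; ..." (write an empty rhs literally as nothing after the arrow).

  | caab => ab
  | caabcabc => abcabc => abbc
  | bacc => cc
  | cacc => cc

ba->; ca->; cb->b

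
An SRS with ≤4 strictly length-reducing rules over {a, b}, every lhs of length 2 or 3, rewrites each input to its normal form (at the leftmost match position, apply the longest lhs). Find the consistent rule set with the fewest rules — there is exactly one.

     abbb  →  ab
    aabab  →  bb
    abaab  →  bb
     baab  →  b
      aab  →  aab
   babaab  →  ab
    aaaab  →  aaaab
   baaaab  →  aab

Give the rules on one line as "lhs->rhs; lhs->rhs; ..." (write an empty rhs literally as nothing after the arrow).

  | abbb => bbb => ab
  | aabab => aabb => abb => bb
  | abaab => abab => abb => bb
  | baab => b

aba->ab; abb->bb; baa->; bbb->ab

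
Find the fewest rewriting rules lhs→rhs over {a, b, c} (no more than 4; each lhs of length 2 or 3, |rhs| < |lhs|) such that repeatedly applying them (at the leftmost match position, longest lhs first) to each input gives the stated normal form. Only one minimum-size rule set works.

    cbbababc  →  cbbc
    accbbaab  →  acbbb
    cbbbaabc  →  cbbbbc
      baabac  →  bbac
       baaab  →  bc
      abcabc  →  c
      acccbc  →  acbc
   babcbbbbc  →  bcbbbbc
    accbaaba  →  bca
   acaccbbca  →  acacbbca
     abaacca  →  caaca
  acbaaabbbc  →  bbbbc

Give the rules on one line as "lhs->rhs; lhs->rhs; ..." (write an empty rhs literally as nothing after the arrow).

aab->b; ab->c; cba->ab; cc->c

  | cbbababc => cbbcabc => cbbccc => cbbcc => cbbc
  | accbbaab => acbbaab => acbbb
  | cbbbaabc => cbbbbc
  | baabac => bbac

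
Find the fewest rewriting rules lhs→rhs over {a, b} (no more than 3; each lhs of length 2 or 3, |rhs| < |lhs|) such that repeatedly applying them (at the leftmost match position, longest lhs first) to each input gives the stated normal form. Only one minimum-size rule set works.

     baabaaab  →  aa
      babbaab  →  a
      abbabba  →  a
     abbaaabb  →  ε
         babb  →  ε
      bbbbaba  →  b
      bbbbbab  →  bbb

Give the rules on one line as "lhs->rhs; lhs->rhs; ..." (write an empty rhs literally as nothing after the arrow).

  | baabaaab => abaaab => aaab => aa
  | babbaab => abaab => aab => a
  | abbabba => babba => aba => a
  | abbaaabb => baaabb => aabb => ab => ε

ab->; ba->; bab->a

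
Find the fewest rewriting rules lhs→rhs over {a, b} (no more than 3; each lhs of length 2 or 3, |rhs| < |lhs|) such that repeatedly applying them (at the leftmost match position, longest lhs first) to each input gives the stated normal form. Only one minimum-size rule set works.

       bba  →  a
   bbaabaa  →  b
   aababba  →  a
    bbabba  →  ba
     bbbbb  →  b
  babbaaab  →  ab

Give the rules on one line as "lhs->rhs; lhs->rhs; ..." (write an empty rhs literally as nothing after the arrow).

  | bba => a
  | bbaabaa => aabaa => baa => b
  | aababba => babba => bba => a
  | bbabba => abba => ba

aa->; abb->b; bb->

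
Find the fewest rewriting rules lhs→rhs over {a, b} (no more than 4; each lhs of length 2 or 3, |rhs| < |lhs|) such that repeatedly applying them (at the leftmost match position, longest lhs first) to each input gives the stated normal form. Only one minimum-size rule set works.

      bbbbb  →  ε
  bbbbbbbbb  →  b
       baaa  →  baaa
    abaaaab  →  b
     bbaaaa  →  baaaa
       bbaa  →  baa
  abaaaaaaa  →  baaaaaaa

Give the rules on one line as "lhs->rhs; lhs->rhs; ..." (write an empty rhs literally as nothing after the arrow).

  | bbbbb => abb => ε
  | bbbbbbbbb => abbbbbb => bbbb => ab => b
  | baaa
  | abaaaab => baaaab => baaab => baab => bab => bb => b

ab->b; abb->; bb->b; bbb->a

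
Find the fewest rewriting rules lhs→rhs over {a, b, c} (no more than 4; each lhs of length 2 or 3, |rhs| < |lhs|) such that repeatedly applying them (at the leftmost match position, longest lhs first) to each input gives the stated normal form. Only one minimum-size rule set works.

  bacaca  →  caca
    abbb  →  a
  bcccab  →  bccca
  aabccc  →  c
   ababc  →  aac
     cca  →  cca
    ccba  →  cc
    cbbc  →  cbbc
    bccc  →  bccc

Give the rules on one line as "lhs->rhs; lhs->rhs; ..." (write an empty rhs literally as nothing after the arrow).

  | bacaca => caca
  | abbb => abb => ab => a
  | bcccab => bccca
  | aabccc => aaccc => acc => c

ab->a; acc->c; ba->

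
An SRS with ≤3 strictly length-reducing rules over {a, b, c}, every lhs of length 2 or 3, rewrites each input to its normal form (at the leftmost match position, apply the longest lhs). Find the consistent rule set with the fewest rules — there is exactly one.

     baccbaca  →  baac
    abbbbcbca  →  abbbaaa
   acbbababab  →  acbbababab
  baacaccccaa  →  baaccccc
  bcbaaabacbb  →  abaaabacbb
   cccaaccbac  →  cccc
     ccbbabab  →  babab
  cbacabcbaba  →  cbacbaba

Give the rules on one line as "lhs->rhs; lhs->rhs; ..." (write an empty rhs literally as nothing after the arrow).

bc->a; ca->c; ccb->

  | baccbaca => baaca => baac
  | abbbbcbca => abbbabca => abbbaaa
  | acbbababab
  | baacaccccaa => baacccccaa => baaccccca => baaccccc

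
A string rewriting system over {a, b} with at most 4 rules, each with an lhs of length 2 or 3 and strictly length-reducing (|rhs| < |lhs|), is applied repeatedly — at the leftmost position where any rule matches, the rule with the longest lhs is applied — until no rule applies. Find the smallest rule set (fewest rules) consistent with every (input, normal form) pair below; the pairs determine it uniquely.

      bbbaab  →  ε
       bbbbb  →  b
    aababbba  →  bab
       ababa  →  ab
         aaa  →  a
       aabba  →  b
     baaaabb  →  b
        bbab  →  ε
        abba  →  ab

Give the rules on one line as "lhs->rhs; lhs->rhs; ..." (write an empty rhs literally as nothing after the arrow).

aa->; aba->ab; bb->; bba->b

  | bbbaab => baab => bb => ε
  | bbbbb => bbb => b
  | aababbba => babbba => baba => bab
  | ababa => abba => ab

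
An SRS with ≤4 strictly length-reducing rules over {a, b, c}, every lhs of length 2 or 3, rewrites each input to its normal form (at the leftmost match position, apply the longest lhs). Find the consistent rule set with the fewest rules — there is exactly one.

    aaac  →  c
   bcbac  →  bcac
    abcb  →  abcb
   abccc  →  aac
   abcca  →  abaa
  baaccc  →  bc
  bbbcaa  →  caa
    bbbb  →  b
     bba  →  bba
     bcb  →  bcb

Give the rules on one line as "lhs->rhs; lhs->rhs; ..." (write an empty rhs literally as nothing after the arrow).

  | aaac => c
  | bcbac => bcac
  | abcb
  | abccc => abac => aac

aaa->; bac->ac; bbb->; cc->a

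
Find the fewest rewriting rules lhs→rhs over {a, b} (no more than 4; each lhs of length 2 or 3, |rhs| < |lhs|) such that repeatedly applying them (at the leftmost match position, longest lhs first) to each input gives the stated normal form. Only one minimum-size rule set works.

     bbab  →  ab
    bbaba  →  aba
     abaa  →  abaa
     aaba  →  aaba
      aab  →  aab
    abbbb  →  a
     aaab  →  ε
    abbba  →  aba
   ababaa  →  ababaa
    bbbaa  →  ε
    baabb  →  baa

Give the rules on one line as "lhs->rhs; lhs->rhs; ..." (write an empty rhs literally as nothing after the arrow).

aaa->b; abb->a; bb->; bbb->ba

  | bbab => ab
  | bbaba => aba
  | abaa
  | aaba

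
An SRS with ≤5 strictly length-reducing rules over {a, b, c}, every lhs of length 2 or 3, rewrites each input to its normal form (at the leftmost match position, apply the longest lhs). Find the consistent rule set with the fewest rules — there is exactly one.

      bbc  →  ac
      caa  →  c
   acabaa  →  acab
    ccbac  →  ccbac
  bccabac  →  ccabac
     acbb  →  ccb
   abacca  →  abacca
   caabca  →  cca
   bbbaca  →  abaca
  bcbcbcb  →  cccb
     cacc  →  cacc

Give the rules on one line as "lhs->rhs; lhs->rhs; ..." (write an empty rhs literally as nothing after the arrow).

  | bbc => ac
  | caa => c
  | acabaa => acab
  | ccbac

aa->; acb->cc; bb->a; bc->c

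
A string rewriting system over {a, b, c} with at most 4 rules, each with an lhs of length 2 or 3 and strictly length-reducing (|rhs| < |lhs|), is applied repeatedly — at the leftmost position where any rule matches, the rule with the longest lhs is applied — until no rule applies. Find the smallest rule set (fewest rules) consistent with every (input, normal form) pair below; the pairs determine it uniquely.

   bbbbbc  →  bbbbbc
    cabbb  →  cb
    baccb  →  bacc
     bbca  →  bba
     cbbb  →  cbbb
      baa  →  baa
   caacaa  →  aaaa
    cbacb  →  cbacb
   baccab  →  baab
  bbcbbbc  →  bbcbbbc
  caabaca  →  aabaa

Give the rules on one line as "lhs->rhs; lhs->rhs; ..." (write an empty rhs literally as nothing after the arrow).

abb->c; ca->a; ccb->cc

  | bbbbbc
  | cabbb => abbb => cb
  | baccb => bacc
  | bbca => bba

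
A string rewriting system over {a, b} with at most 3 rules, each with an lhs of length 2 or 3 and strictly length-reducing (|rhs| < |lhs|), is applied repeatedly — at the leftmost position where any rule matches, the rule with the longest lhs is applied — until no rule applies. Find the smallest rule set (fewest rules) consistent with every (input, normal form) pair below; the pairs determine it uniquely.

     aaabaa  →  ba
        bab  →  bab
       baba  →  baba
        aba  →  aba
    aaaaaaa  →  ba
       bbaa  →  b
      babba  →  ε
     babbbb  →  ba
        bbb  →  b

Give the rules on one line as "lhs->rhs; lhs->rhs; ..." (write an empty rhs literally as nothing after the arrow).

aa->b; bb->

  | aaabaa => babaa => babb => ba
  | bab
  | baba
  | aba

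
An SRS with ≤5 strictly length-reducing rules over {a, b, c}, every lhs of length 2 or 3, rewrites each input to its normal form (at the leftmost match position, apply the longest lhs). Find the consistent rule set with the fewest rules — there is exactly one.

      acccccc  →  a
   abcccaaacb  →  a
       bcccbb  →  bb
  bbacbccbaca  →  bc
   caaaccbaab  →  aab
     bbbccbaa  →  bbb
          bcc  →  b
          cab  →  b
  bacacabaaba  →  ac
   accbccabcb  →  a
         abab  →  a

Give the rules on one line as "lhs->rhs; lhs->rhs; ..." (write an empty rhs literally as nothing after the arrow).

  | acccccc => acccc => acc => a
  | abcccaaacb => abcaaacb => abaacb => acacb => acb => a
  | bcccbb => bcbb => bb
  | bbacbccbaca => bccbccbaca => bbccbaca => bbbaca => bbcca => bba => bc

ba->c; ca->; cb->; cc->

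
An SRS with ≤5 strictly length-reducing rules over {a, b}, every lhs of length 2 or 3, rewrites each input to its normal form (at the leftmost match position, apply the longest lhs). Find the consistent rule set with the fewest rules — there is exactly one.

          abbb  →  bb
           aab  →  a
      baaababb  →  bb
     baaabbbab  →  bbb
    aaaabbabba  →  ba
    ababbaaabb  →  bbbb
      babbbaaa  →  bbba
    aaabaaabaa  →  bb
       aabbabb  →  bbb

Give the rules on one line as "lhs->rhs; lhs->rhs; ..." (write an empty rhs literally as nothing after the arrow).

ab->; aba->b; baa->b; bab->b

  | abbb => bb
  | aab => a
  | baaababb => bababb => babb => bb
  | baaabbbab => babbbab => bbbab => bbb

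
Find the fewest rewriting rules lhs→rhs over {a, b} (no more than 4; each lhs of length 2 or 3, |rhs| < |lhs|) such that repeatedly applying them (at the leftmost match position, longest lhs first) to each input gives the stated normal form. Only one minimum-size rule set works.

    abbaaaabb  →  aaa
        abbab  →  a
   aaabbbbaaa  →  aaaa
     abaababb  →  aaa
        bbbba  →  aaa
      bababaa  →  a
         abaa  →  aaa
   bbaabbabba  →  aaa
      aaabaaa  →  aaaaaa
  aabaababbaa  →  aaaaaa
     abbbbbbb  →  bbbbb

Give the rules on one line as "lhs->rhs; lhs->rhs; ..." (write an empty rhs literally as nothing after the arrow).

  | abbaaaabb => aaaabb => aaa
  | abbab => ab => a
  | aaabbbbaaa => aabbaaa => aaaa
  | abaababb => aaababb => aaaabb => aaa

ab->a; abb->; ba->; bba->aa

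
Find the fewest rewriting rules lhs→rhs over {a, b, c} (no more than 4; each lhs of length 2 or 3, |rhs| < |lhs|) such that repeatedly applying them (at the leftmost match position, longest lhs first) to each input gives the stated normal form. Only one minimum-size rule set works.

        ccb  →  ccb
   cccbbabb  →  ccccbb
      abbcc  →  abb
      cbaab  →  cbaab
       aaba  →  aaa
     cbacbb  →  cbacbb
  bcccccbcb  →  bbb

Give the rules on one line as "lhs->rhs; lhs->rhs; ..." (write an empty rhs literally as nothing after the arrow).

aba->aa; bba->c; bc->b

  | ccb
  | cccbbabb => ccccbb
  | abbcc => abbc => abb
  | cbaab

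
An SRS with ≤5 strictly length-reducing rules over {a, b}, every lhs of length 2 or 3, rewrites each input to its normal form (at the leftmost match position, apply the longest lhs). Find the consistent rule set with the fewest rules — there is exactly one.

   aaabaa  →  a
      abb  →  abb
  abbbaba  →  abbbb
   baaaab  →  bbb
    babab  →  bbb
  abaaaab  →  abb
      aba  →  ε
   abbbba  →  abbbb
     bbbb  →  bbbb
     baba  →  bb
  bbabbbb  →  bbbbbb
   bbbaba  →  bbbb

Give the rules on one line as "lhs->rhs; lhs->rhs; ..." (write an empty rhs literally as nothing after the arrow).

  | aaabaa => abbaa => abaa => a
  | abb
  | abbbaba => abbbba => abbbb
  | baaaab => aaaab => aabb => bbb

aab->bb; aba->; ba->b; baa->aa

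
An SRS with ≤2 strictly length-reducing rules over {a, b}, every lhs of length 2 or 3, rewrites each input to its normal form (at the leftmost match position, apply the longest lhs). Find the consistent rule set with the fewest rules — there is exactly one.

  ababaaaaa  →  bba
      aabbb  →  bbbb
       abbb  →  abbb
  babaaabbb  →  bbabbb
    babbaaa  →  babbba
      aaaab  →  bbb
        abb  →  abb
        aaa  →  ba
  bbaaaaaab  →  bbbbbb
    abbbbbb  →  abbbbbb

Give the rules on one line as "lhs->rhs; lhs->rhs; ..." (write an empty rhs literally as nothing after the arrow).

  | ababaaaaa => abaaaaa => aaaaa => baaa => bba
  | aabbb => bbbb
  | abbb
  | babaaabbb => baaabbb => bbabbb

aa->b; aba->a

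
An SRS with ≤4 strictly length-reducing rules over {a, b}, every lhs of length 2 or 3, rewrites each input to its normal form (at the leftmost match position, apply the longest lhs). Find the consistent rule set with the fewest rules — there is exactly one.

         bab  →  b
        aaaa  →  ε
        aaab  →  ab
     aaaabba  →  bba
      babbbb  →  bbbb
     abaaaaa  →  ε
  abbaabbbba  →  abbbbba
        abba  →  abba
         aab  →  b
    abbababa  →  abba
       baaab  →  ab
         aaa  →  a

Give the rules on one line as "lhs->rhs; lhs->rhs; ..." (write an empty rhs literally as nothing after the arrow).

aa->; baa->; bab->b

  | bab => b
  | aaaa => aa => ε
  | aaab => ab
  | aaaabba => aabba => bba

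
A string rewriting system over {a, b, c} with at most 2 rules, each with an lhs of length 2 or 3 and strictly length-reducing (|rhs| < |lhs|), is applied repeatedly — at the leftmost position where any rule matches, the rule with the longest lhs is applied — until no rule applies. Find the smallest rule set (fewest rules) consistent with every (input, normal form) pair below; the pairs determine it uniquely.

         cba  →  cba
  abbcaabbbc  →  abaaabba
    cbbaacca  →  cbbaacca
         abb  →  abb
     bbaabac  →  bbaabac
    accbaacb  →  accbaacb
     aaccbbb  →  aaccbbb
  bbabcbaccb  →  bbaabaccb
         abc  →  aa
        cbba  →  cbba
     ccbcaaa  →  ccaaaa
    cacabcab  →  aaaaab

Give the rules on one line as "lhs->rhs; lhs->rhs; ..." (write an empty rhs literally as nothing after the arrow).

bc->a; cac->aa

  | cba
  | abbcaabbbc => abaaabbbc => abaaabba
  | cbbaacca
  | abb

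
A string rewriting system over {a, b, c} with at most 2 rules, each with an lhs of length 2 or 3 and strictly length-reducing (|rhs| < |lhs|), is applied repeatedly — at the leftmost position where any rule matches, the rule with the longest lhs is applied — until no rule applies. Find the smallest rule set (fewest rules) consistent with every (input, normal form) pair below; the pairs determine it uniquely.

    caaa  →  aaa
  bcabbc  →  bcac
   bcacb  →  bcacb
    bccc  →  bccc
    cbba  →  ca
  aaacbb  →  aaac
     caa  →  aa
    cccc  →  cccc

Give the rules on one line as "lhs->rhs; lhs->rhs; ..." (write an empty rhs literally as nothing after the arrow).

bb->; caa->aa

  | caaa => aaa
  | bcabbc => bcac
  | bcacb
  | bccc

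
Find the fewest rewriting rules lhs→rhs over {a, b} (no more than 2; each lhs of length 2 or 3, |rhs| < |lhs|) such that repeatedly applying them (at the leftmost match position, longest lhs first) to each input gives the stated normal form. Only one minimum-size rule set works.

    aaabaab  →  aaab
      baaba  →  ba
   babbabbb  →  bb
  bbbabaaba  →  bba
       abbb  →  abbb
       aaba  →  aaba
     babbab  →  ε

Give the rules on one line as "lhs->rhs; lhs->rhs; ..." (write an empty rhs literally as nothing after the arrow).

baa->; bab->

  | aaabaab => aaab
  | baaba => ba
  | babbabbb => babbb => bb
  | bbbabaaba => bbaaba => bba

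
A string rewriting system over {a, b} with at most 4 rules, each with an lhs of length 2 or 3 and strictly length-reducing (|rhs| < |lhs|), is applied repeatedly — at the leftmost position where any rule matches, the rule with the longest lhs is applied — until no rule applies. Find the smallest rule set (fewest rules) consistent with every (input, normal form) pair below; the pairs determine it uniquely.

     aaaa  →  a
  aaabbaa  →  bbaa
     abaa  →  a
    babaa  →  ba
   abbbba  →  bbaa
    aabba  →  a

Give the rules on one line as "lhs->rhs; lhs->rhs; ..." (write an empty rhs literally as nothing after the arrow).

aaa->; aba->; abb->ba

  | aaaa => a
  | aaabbaa => bbaa
  | abaa => a
  | babaa => ba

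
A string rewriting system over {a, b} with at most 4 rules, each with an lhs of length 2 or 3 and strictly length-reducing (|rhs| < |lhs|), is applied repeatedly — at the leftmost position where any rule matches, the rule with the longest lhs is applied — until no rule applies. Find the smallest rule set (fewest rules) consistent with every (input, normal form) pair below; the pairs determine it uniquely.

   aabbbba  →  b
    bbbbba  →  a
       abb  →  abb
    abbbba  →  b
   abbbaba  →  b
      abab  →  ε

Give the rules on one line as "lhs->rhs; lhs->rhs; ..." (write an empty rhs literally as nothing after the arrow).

aa->b; aab->; ba->a; bba->aa

  | aabbbba => bbba => baa => aa => b
  | bbbbba => bbbaa => baaa => aaa => ba => a
  | abb
  | abbbba => abbaa => aaaa => baa => aa => b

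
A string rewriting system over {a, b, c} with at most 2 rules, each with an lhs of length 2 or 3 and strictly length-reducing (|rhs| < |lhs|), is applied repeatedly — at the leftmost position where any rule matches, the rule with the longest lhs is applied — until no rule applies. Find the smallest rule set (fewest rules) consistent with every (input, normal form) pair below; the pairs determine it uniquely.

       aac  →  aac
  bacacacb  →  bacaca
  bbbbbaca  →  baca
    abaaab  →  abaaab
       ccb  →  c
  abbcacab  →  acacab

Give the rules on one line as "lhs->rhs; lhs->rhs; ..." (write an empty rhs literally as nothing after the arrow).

  | aac
  | bacacacb => bacaca
  | bbbbbaca => bbbaca => baca
  | abaaab

bb->; cb->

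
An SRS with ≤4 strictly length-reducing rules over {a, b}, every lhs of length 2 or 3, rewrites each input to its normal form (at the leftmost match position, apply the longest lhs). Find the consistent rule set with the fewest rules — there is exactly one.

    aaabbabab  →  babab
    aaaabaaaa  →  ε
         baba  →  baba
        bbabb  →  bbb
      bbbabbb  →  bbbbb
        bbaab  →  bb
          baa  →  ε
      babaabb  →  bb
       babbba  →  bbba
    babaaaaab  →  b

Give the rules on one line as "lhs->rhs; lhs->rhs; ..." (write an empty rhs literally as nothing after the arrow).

aa->; abb->b; baa->

  | aaabbabab => abbabab => babab
  | aaaabaaaa => aabaaaa => baaaa => aa => ε
  | baba
  | bbabb => bbb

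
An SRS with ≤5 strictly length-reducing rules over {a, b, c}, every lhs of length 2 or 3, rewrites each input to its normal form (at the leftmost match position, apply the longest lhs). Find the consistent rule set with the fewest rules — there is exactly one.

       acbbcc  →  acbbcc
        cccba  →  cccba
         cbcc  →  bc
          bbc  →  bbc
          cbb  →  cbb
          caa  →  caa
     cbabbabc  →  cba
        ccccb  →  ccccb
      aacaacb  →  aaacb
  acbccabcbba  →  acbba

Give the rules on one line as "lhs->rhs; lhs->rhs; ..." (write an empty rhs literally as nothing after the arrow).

  | acbbcc
  | cccba
  | cbcc => bc
  | bbc

ab->a; aba->ac; aca->a; cbc->b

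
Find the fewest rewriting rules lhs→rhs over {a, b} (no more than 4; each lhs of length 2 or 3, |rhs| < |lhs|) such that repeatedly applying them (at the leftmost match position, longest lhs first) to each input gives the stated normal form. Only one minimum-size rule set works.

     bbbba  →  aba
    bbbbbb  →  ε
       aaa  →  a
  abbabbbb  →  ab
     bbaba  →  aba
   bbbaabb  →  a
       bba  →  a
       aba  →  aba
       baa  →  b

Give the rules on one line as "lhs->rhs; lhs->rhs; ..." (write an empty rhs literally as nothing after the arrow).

  | bbbba => aba
  | bbbbbb => abbb => aa => ε
  | aaa => a
  | abbabbbb => aabbbb => bbbb => ab

aa->; bb->; bbb->a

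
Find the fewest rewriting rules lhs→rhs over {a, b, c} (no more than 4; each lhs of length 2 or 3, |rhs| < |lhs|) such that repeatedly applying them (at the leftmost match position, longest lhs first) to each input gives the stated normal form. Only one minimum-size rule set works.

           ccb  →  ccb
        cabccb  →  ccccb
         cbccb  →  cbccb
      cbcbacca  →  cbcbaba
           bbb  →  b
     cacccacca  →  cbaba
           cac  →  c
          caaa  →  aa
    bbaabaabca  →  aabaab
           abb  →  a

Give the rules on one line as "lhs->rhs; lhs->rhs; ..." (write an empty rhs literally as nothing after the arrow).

bb->; ca->; cab->cc; cca->ba

  | ccb
  | cabccb => ccccb
  | cbccb
  | cbcbacca => cbcbaba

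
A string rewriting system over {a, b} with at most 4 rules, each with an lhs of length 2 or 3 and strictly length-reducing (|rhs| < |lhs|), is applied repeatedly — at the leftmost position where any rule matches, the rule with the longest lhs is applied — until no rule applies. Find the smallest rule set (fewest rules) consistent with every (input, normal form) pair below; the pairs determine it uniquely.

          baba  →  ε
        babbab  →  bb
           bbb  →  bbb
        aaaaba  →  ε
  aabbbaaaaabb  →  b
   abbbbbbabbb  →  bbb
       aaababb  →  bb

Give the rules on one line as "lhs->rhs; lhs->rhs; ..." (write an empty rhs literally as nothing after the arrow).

  | baba => ba => ε
  | babbab => bbab => bb
  | bbb
  | aaaaba => aaaba => aaba => aba => ba => ε

ab->b; abb->ab; ba->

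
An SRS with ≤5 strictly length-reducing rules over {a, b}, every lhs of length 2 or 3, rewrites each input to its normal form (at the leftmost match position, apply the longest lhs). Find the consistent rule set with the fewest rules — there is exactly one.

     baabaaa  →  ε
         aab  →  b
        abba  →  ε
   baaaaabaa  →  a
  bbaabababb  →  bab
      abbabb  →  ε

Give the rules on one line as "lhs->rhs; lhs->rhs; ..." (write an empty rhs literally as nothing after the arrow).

aa->; aba->ab; baa->ab; bb->

  | baabaaa => abbaaa => aaaa => aa => ε
  | aab => b
  | abba => aa => ε
  | baaaaabaa => abaaabaa => abaabaa => ababaa => abbaa => aaa => a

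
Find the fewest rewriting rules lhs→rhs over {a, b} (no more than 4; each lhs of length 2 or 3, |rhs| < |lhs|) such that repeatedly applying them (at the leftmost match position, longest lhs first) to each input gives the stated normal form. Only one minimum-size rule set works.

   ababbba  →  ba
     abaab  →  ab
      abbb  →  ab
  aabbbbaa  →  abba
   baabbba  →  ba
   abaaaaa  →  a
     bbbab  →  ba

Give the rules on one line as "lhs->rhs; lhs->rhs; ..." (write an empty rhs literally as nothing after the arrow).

  | ababbba => bbba => ba
  | abaab => ab
  | abbb => ab
  | aabbbbaa => abbbbaa => abbaa => abba

aa->a; aba->; bab->ba; bbb->b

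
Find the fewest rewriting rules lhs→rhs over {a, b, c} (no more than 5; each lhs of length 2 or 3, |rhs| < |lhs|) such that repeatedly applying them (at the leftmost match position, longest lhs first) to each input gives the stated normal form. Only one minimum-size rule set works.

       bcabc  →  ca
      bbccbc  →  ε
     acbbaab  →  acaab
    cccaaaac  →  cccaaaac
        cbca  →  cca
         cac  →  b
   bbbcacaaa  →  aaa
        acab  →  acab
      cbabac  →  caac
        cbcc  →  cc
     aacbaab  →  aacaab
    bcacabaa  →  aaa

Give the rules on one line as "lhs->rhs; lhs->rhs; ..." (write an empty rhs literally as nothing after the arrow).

ba->a; bc->; bca->ca; cac->b

  | bcabc => cabc => ca
  | bbccbc => bcbc => bc => ε
  | acbbaab => acbaab => acaab
  | cccaaaac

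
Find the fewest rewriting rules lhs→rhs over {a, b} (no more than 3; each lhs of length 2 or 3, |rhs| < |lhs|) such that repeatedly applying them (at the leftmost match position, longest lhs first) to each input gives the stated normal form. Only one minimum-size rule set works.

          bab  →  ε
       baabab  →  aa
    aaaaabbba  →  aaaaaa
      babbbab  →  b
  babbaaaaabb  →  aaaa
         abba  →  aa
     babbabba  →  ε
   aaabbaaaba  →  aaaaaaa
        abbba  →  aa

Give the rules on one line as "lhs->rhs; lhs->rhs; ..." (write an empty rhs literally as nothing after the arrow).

ab->a; ba->; bab->

  | bab => ε
  | baabab => abab => aab => aa
  | aaaaabbba => aaaaabba => aaaaaba => aaaaaa
  | babbbab => bbab => b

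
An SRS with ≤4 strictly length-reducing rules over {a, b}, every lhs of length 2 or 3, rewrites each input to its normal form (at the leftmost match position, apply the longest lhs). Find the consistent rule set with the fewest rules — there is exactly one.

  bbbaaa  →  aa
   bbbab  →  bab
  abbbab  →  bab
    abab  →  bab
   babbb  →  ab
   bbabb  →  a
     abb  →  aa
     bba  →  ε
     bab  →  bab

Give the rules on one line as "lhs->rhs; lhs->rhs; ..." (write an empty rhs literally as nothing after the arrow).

aba->ba; baa->a; bb->a; bba->

  | bbbaaa => abaaa => baaa => aa
  | bbbab => abab => bab
  | abbbab => aabab => abab => bab
  | abab => bab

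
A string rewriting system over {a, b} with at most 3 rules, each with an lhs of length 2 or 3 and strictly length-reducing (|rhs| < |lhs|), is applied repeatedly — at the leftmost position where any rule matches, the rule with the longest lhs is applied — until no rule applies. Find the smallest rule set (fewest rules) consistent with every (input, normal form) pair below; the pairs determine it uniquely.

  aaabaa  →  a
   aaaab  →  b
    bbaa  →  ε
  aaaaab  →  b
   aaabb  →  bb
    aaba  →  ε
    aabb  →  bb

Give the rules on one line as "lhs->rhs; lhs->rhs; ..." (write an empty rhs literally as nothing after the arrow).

ab->b; ba->

  | aaabaa => aabaa => abaa => baa => a
  | aaaab => aaab => aab => ab => b
  | bbaa => ba => ε
  | aaaaab => aaaab => aaab => aab => ab => b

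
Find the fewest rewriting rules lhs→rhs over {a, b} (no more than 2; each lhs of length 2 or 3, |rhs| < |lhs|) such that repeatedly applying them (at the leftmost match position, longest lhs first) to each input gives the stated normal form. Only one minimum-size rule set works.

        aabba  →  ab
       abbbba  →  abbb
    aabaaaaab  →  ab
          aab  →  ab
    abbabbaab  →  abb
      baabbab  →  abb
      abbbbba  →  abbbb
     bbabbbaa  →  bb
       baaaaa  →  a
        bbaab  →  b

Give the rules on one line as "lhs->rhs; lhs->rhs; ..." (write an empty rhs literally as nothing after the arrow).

aa->a; ba->

  | aabba => abba => ab
  | abbbba => abbb
  | aabaaaaab => abaaaaab => aaaaab => aaaab => aaab => aab => ab
  | aab => ab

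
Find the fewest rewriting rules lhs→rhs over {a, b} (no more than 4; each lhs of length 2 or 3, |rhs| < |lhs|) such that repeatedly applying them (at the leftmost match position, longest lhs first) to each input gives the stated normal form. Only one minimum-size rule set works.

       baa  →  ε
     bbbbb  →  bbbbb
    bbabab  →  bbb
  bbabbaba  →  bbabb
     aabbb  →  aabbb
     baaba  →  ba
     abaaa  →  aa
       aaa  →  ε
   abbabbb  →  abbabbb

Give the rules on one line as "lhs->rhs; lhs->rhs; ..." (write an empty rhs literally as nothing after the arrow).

aaa->; aba->; baa->

  | baa => ε
  | bbbbb
  | bbabab => bbb
  | bbabbaba => bbabb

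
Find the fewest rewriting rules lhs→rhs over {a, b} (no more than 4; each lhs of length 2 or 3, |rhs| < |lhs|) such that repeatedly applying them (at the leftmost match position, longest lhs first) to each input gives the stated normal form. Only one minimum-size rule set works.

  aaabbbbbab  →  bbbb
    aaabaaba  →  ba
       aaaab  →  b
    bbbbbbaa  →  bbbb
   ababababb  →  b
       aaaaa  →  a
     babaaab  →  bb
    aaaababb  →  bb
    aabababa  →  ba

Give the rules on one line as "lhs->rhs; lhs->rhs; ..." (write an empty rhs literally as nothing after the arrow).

aa->; ab->; baa->bb; bba->b

  | aaabbbbbab => abbbbbab => bbbbab => bbbb
  | aaabaaba => abaaba => aaba => ba
  | aaaab => aab => b
  | bbbbbbaa => bbbbba => bbbb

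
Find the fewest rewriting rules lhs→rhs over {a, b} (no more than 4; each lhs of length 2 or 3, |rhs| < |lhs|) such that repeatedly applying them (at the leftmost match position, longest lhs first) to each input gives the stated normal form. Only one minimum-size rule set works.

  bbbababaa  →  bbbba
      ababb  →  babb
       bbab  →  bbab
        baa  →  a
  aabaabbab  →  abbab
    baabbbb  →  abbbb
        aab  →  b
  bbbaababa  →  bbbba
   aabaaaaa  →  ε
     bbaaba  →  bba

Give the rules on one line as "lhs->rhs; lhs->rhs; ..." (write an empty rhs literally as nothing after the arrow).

  | bbbababaa => bbbbabaa => bbbbbaa => bbbba
  | ababb => babb
  | bbab
  | baa => a

aa->; aba->ba; baa->a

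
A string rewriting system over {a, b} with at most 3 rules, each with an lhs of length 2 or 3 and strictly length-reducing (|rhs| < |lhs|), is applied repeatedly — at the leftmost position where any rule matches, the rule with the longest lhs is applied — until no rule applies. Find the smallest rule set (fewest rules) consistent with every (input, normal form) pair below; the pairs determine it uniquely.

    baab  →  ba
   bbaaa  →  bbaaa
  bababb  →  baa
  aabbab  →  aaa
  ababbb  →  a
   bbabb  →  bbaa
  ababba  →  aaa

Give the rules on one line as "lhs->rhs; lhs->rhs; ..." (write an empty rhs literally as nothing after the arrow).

  | baab => ba
  | bbaaa
  | bababb => babb => baa
  | aabbab => aaaab => aaa

ab->; abb->aa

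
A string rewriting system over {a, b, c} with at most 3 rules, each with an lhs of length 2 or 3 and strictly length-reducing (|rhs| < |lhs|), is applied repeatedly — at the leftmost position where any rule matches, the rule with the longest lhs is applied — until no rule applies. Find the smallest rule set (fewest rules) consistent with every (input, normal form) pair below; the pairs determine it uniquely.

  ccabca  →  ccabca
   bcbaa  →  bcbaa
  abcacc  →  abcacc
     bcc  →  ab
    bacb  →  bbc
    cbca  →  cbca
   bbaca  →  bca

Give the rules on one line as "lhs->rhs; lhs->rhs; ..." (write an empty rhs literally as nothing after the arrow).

  | ccabca
  | bcbaa
  | abcacc
  | bcc => ab

acb->bc; bba->b; bcc->ab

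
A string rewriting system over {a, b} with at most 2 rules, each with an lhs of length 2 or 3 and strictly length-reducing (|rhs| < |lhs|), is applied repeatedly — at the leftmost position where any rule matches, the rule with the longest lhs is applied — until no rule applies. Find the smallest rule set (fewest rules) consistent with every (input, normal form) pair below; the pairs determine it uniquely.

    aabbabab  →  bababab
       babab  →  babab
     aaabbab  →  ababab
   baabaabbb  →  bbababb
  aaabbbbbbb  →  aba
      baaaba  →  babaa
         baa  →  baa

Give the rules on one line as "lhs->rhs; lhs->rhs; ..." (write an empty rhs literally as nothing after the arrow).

  | aabbabab => bababab
  | babab
  | aaabbab => ababab
  | baabaabbb => bbaaabbb => bbababb

aab->ba; bbb->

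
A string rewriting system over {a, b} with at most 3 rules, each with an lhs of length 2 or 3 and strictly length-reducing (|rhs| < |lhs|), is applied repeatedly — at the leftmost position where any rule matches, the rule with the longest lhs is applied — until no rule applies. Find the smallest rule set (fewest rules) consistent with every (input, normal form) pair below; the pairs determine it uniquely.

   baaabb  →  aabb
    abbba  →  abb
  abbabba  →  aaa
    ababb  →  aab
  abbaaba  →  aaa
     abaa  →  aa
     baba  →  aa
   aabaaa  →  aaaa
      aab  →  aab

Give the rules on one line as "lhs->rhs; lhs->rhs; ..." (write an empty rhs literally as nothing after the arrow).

  | baaabb => aabb
  | abbba => abb
  | abbabba => ababa => aaa
  | ababb => aab

ba->; bab->a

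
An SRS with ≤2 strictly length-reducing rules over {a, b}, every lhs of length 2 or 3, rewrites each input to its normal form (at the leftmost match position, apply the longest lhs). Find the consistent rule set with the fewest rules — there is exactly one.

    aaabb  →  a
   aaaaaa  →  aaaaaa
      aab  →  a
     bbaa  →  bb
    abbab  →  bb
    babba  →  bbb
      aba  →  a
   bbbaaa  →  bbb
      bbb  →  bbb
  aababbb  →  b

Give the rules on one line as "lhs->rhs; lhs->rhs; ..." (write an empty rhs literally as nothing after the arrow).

ab->; ba->b

  | aaabb => aab => a
  | aaaaaa
  | aab => a
  | bbaa => bba => bb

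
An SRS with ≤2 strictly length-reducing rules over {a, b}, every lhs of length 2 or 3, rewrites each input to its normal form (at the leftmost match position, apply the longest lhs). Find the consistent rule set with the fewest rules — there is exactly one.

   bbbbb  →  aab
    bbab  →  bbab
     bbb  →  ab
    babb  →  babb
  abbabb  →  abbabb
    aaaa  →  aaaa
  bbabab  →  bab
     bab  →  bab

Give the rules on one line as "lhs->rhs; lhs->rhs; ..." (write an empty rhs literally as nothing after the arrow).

aba->ba; bbb->ab

  | bbbbb => abbb => aab
  | bbab
  | bbb => ab
  | babb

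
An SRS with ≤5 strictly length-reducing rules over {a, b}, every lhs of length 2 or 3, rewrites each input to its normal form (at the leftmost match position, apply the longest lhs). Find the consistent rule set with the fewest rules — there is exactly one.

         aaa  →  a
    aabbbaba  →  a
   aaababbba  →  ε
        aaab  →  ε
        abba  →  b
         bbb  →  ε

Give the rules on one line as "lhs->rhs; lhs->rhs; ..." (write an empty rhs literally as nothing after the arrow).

aa->; ab->; ba->b; bb->a

  | aaa => a
  | aabbbaba => bbbaba => ababa => aba => a
  | aaababbba => ababbba => abbba => bba => aa => ε
  | aaab => ab => ε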